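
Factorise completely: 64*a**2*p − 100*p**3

Pull out the common factor 4*p; 16*a**2 − 25*p**2 is a difference of squares.

4*p*(4*a + 5*p)*(4*a − 5*p)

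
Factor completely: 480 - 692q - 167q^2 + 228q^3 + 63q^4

Trying the rational-root candidates, q = -8/3 is a root, so (3q + 8) is a factor; dividing leaves 21q^3 + 20q^2 - 109q + 60.
Then q = -3 is a root, so (q + 3) is a factor; dividing leaves 21q^2 - 43q + 20.
The remaining quadratic factors as (7q - 5)(3q - 4).

(3q + 8)(3q - 4)(7q - 5)(q + 3)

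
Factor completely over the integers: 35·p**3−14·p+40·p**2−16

Group as (35·p**3−14·p) + (40·p**2−16) = 7·p·(5·p**2−2) + 8·(5·p**2−2).
Both groups share the factor (5·p**2−2).

(7·p+8)·(5·p**2−2)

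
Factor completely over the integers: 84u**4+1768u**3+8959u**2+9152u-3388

Testing divisors of the constant over divisors of the leading coefficient, u = -11/2 is a root, so (2u+11) is a factor; dividing leaves 42u**3+653u**2+888u-308.
Next, u = -11/6 is a root, giving the factor (6u+11) and quotient 7u**2+96u-28.
The remaining quadratic factors as (7u-2)(u+14).

(2u+11)(6u+11)(7u-2)(u+14)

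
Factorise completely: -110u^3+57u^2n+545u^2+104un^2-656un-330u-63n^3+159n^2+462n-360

Group: 11u(-10u^2-3un+55u+7n^2-13n-60) + (-9n+6)(-10u^2-3un+55u+7n^2-13n-60); both groups contain (-10u^2-3un+55u+7n^2-13n-60), so (11u-9n+6) is a factor with cofactor -10u^2-3un+55u+7n^2-13n-60.
The cofactor groups again: -10u^2-3un+55u+7n^2-13n-60 = -u(10u-7n-15) + (-n+4)(10u-7n-15); both groups contain (10u-7n-15), giving -(u+n-4)(10u-7n-15).

-(10u-7n-15)(11u-9n+6)(u+n-4)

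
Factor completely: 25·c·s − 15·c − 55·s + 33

(5·c − 11)·(5·s − 3)

Group as (25·c·s − 15·c) + (−55·s + 33) = 5·c·(5·s − 3) − 11·(5·s − 3).
Both groups share the factor (5·s − 3).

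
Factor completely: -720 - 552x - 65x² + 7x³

By the rational root theorem, x = -12/7 is a root, so (7x + 12) divides it; the quotient is x² - 11x - 60.
The remaining quadratic factors as (x - 15)(x + 4).

(7x + 12)(x + 4)(x - 15)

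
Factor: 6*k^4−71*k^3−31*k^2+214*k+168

(6*k+7)*(k+1)*(k−12)*(k−2)

Trying the rational-root candidates, k = −7/6 is a root, so (6*k+7) divides it; the quotient is k^3−13*k^2+10*k+24.
Then k = 12 is a root, so (k−12) divides it; the quotient is k^2−k−2.
The remaining quadratic factors as (k−2)(k+1).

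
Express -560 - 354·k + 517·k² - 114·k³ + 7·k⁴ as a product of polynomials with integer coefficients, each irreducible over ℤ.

(7·k + 5)·(k - 2)·(k - 7)·(k - 8)

Testing divisors of the constant over divisors of the leading coefficient, k = 8 is a root, so (k - 8) divides it; the quotient is 7·k³ - 58·k² + 53·k + 70.
Next, k = -5/7 is a root, so (7·k + 5) is a factor; dividing leaves k² - 9·k + 14.
The remaining quadratic factors as (k - 2)(k - 7).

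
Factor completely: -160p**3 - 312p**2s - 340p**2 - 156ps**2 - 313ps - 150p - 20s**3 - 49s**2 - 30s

-(4p + 5s + 6)(5p + s)(8p + 4s + 5)

Group: 5p(-32p**2 - 56ps - 68p - 20s**2 - 49s - 30) + s(-32p**2 - 56ps - 68p - 20s**2 - 49s - 30); both groups contain (-32p**2 - 56ps - 68p - 20s**2 - 49s - 30), so (5p + s) is a factor with cofactor -32p**2 - 56ps - 68p - 20s**2 - 49s - 30.
The cofactor groups again: -32p**2 - 56ps - 68p - 20s**2 - 49s - 30 = -8p(4p + 5s + 6) + (-4s - 5)(4p + 5s + 6); both groups contain (4p + 5s + 6), giving -(8p + 4s + 5)(4p + 5s + 6).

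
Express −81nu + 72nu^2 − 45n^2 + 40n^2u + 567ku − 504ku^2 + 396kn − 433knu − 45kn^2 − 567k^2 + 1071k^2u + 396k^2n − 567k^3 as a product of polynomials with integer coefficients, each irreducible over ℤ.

−(7k − n)(9k − 5n − 9u)(9k − 8u + 9)

Group: 7k(−81k^2 + 45kn + 153ku − 81k − 40nu + 45n − 72u^2 + 81u) − n(−81k^2 + 45kn + 153ku − 81k − 40nu + 45n − 72u^2 + 81u); both groups contain (−81k^2 + 45kn + 153ku − 81k − 40nu + 45n − 72u^2 + 81u), so (7k − n) is a factor with cofactor −81k^2 + 45kn + 153ku − 81k − 40nu + 45n − 72u^2 + 81u.
The cofactor groups again: −81k^2 + 45kn + 153ku − 81k − 40nu + 45n − 72u^2 + 81u = −9k(9k − 8u + 9) + (5n + 9u)(9k − 8u + 9); both groups contain (9k − 8u + 9), giving −(9k − 5n − 9u)(9k − 8u + 9).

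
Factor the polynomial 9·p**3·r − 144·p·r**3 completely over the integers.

9·p·r·(p + 4·r)·(p − 4·r)

Factor out 9·p·r, leaving p**2 − 16·r**2, which is a difference of two squares.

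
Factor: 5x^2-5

5(x+1)(x-1)

Factor out 5, leaving x^2-1, which is a difference of two squares.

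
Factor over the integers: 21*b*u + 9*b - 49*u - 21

Group as (21*b*u + 9*b) + (-49*u - 21) = 3*b*(7*u + 3) - 7*(7*u + 3).
Both groups share the factor (7*u + 3).

(3*b - 7)*(7*u + 3)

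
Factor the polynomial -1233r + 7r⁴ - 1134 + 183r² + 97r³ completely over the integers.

Among the possible rational roots, r = -9 is a root, so (r + 9) is a factor; dividing leaves 7r³ + 34r² - 123r - 126.
Continuing, r = -6/7 is a root, so (7r + 6) is a factor; dividing leaves r² + 4r - 21.
The remaining quadratic factors as (r - 3)(r + 7).

(7r + 6)(r + 7)(r + 9)(r - 3)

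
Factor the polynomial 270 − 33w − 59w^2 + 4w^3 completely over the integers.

(4w + 9)(w − 15)(w − 2)

Trying the rational-root candidates, w = 2 is a root, giving the factor (w − 2) and quotient 4w^2 − 51w − 135.
The remaining quadratic factors as (w − 15)(4w + 9).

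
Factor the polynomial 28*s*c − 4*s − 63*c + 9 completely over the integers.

Group as (28*s*c − 4*s) + (−63*c + 9) = 4*s*(7*c − 1) − 9*(7*c − 1).
Both groups share the factor (7*c − 1).

(4*s − 9)*(7*c − 1)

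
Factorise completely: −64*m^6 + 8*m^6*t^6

8*m^6*(t^2 − 2)*(t^4 + 2*t^2 + 4)

Factor out 8*m^6 first: what remains is t^6 − 8.
Recognize a difference of cubes with the parts t^2 and 2.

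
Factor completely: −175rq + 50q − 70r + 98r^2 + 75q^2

Group: 14r(7r − 5q) + (−15q − 10)(7r − 5q); both groups contain (7r − 5q).

(14r − 15q − 10)(7r − 5q)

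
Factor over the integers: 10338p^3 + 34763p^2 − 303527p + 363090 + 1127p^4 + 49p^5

Among the possible rational roots, p = 15/7 is a root, so (7p − 15) is a factor; dividing leaves 7p^4 + 176p^3 + 1854p^2 + 8939p − 24206.
Then p = −14 is a root, giving the factor (p + 14) and quotient 7p^3 + 78p^2 + 762p − 1729.
Continuing, p = 13/7 is a root, so (7p − 13) is a factor; dividing leaves p^2 + 13p + 133.
The quadratic p^2 + 13p + 133 has discriminant −363 < 0 and is irreducible over ℤ.

(7p − 13)(7p − 15)(p + 14)(p^2 + 13p + 133)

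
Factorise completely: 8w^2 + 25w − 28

(8w − 7)(w + 4)

Need a pair with product 8·(−28) = −224 and sum 25: that's 32 and −7.
Split the middle term: 8w^2 + 32w − 7w − 28 = 8w(w + 4) − 7(w + 4).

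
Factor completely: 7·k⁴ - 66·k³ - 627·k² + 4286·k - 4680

Trying the rational-root candidates, k = 4 is a root, so (k - 4) is a factor; dividing leaves 7·k³ - 38·k² - 779·k + 1170.
Then k = 10/7 is a root, so (7·k - 10) is a factor; dividing leaves k² - 4·k - 117.
The remaining quadratic factors as (k - 13)(k + 9).

(7·k - 10)·(k + 9)·(k - 13)·(k - 4)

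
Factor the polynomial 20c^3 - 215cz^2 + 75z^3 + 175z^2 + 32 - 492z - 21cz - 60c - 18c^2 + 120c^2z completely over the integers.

Group: 2c(10c^2 - 15cz - 4c + 5z^2 + 12z - 32) + (15z - 1)(10c^2 - 15cz - 4c + 5z^2 + 12z - 32); both groups contain (10c^2 - 15cz - 4c + 5z^2 + 12z - 32), so (2c + 15z - 1) is a factor with cofactor 10c^2 - 15cz - 4c + 5z^2 + 12z - 32.
The cofactor groups again: 10c^2 - 15cz - 4c + 5z^2 + 12z - 32 = 2c(5c - 5z + 8) + (-z - 4)(5c - 5z + 8); both groups contain (5c - 5z + 8), giving (2c - z - 4)(5c - 5z + 8).

(2c + 15z - 1)(2c - z - 4)(5c - 5z + 8)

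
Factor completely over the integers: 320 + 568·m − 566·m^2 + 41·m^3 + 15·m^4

Among the possible rational roots, m = −2/5 is a root, so (5·m + 2) is a factor; dividing leaves 3·m^3 + 7·m^2 − 116·m + 160.
Continuing, m = 5/3 is a root, giving the factor (3·m − 5) and quotient m^2 + 4·m − 32.
The remaining quadratic factors as (m − 4)(m + 8).

(3·m − 5)·(5·m + 2)·(m + 8)·(m − 4)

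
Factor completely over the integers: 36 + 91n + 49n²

Need a pair with product 49·36 = 1764 and sum 91: that's 28 and 63.
Split the middle term: 49n² + 28n + 63n + 36 = 7n(7n + 4) + 9(7n + 4).

(7n + 4)(7n + 9)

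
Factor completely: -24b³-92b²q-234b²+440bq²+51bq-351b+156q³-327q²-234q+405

Group: 12b(-2b²-7bq-21b+39q²+6q-45) + (4q-9)(-2b²-7bq-21b+39q²+6q-45); both groups contain (-2b²-7bq-21b+39q²+6q-45), so (12b+4q-9) is a factor with cofactor -2b²-7bq-21b+39q²+6q-45.
The cofactor groups again: -2b²-7bq-21b+39q²+6q-45 = -b(2b+13q+15) + (3q-3)(2b+13q+15); both groups contain (2b+13q+15), giving -(b-3q+3)(2b+13q+15).

-(12b+4q-9)(2b+13q+15)(b-3q+3)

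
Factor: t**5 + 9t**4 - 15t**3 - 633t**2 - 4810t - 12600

By the rational root theorem, t = 9 is a root, so (t - 9) divides it; the quotient is t**4 + 18t**3 + 147t**2 + 690t + 1400.
Then t = -5 is a root, so (t + 5) divides it; the quotient is t**3 + 13t**2 + 82t + 280.
Next, t = -7 is a root, so (t + 7) divides it; the quotient is t**2 + 6t + 40.
The quadratic t**2 + 6t + 40 has discriminant -124 < 0 and is irreducible over ℤ.

(t + 5)(t + 7)(t - 9)(t**2 + 6t + 40)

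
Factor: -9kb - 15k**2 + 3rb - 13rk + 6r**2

(r - 3k)(6r + 5k + 3b)

Group: 6r(r - 3k) + (5k + 3b)(r - 3k); both groups contain (r - 3k).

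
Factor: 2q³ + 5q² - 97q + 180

Testing divisors of the constant over divisors of the leading coefficient, q = -9 is a root, giving the factor (q + 9) and quotient 2q² - 13q + 20.
The remaining quadratic factors as (2q - 5)(q - 4).

(2q - 5)(q + 9)(q - 4)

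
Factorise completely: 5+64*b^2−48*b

Need a pair with product 64·5 = 320 and sum −48: that's −8 and −40.
Split the middle term: 64*b^2−8*b − 40*b+5 = 8*b*(8*b−1) − 5*(8*b−1).

(8*b−1)*(8*b−5)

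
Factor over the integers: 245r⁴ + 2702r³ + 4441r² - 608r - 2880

Testing divisors of the constant over divisors of the leading coefficient, r = 5/7 is a root, giving the factor (7r - 5) and quotient 35r³ + 411r² + 928r + 576.
Continuing, r = -8/7 is a root, so (7r + 8) divides it; the quotient is 5r² + 53r + 72.
The remaining quadratic factors as (5r + 8)(r + 9).

(5r + 8)(7r + 8)(7r - 5)(r + 9)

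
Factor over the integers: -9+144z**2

9(4z+1)(4z-1)

Factor out 9, leaving 16z**2-1, which is a difference of two squares.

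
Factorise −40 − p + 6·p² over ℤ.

(2·p + 5)·(3·p − 8)

Need a pair with product 6·(−40) = −240 and sum −1: that's 15 and −16.
Split the middle term: 6·p² + 15·p − 16·p − 40 = 3·p·(2·p + 5) − 8·(2·p + 5).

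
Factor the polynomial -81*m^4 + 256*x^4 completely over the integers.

Write as (16*x^2)² − (9*m^2)², then factor 16*x^2 - 9*m^2 once more.

(4*x - 3*m)*(4*x + 3*m)*(16*x^2 + 9*m^2)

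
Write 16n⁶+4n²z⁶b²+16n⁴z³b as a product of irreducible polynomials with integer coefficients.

4n²(2n²+z³b)²

Factor out 4n² first: what remains is 4n⁴+4n²z³b+z⁶b².
Recognize a perfect-square trinomial with the parts z³b and 2n².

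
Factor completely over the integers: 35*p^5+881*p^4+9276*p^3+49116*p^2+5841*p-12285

(5*p+3)*(7*p-3)*(p+13)*(p^2+12*p+105)

Among the possible rational roots, p = -13 is a root, giving the factor (p+13) and quotient 35*p^4+426*p^3+3738*p^2+522*p-945.
Continuing, p = 3/7 is a root, so (7*p-3) divides it; the quotient is 5*p^3+63*p^2+561*p+315.
Continuing, p = -3/5 is a root, so (5*p+3) divides it; the quotient is p^2+12*p+105.
The quadratic p^2+12*p+105 has discriminant -276 < 0 and is irreducible over ℤ.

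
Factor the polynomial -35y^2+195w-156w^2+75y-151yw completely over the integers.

Group: -5y(7y+12w-15) - 13w(7y+12w-15); both groups contain (7y+12w-15).

-(7y+12w-15)(5y+13w)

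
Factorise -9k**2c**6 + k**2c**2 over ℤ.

Every term has a factor of k**2c**2; factoring it out leaves -9c**4 + 1.
Recognize a difference of squares with the parts 1 and 3c**2.

-c**2k**2(3c**2 + 1)(3c**2 - 1)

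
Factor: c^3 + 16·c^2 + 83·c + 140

Trying the rational-root candidates, c = −7 is a root, so (c + 7) divides it; the quotient is c^2 + 9·c + 20.
The remaining quadratic factors as (c + 5)(c + 4).

(c + 4)·(c + 5)·(c + 7)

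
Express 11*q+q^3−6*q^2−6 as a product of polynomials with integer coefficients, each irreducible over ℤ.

By the rational root theorem, q = 2 is a root, so (q−2) divides it; the quotient is q^2−4*q+3.
The remaining quadratic factors as (q−1)(q−3).

(q−1)*(q−2)*(q−3)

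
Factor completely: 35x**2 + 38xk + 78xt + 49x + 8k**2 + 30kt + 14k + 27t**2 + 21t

(7x + 2k + 3t)(5x + 4k + 9t + 7)

Group: 7x(5x + 4k + 9t + 7) + (2k + 3t)(5x + 4k + 9t + 7); both groups contain (5x + 4k + 9t + 7).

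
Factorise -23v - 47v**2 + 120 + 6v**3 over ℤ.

(2v - 3)(3v + 5)(v - 8)

Among the possible rational roots, v = 3/2 is a root, giving the factor (2v - 3) and quotient 3v**2 - 19v - 40.
The remaining quadratic factors as (3v + 5)(v - 8).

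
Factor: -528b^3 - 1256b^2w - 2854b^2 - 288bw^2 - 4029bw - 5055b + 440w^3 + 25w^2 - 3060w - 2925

Group: 11b(-48b^2 - 136bw - 194b - 88w^2 - 269w - 195) + (-5w + 15)(-48b^2 - 136bw - 194b - 88w^2 - 269w - 195); both groups contain (-48b^2 - 136bw - 194b - 88w^2 - 269w - 195), so (11b - 5w + 15) is a factor with cofactor -48b^2 - 136bw - 194b - 88w^2 - 269w - 195.
The cofactor groups again: -48b^2 - 136bw - 194b - 88w^2 - 269w - 195 = -8b(6b + 11w + 13) + (-8w - 15)(6b + 11w + 13); both groups contain (6b + 11w + 13), giving -(8b + 8w + 15)(6b + 11w + 13).

-(11b - 5w + 15)(6b + 11w + 13)(8b + 8w + 15)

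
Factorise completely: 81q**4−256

Difference of squares twice: with A = 3q and B = 4, A⁴ − B⁴ = (A² − B²)(A² + B²), and A² − B² factors again.

(3q+4)(3q−4)(9q**2+16)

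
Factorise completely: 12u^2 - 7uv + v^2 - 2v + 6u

Group: 3u(4u - v + 2) - v(4u - v + 2); both groups contain (4u - v + 2).

(3u - v)(4u - v + 2)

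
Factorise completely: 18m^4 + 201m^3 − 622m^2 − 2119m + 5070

(3m + 10)(6m − 13)(m + 13)(m − 3)

Trying the rational-root candidates, m = 3 is a root, so (m − 3) divides it; the quotient is 18m^3 + 255m^2 + 143m − 1690.
Then m = −10/3 is a root, giving the factor (3m + 10) and quotient 6m^2 + 65m − 169.
The remaining quadratic factors as (m + 13)(6m − 13).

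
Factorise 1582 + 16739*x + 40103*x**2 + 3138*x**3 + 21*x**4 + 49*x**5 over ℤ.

Testing divisors of the constant over divisors of the leading coefficient, x = -2/7 is a root, giving the factor (7*x + 2) and quotient 7*x**4 + x**3 + 448*x**2 + 5601*x + 791.
Continuing, x = -1/7 is a root, so (7*x + 1) is a factor; dividing leaves x**3 + 64*x + 791.
Then x = -7 is a root, so (x + 7) divides it; the quotient is x**2 - 7*x + 113.
The quadratic x**2 - 7*x + 113 has discriminant -403 < 0 and is irreducible over ℤ.

(7*x + 1)*(7*x + 2)*(x + 7)*(x**2 - 7*x + 113)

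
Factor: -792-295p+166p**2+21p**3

(3p-8)(7p+11)(p+9)

Testing divisors of the constant over divisors of the leading coefficient, p = -11/7 is a root, so (7p+11) divides it; the quotient is 3p**2+19p-72.
The remaining quadratic factors as (3p-8)(p+9).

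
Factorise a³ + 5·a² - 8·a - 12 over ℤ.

By the rational root theorem, a = -1 is a root, giving the factor (a + 1) and quotient a² + 4·a - 12.
The remaining quadratic factors as (a + 6)(a - 2).

(a + 1)·(a + 6)·(a - 2)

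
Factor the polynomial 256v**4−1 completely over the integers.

(4v)⁴ − (1)⁴ = ((4v)² − (1)²)((4v)² + (1)²); the first factor splits again, the second (16v**2+1) is irreducible.

(4v+1)(4v−1)(16v**2+1)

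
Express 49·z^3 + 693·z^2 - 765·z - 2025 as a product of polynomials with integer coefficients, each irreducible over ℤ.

(7·z + 9)·(7·z - 15)·(z + 15)

By the rational root theorem, z = 15/7 is a root, so (7·z - 15) divides it; the quotient is 7·z^2 + 114·z + 135.
The remaining quadratic factors as (7·z + 9)(z + 15).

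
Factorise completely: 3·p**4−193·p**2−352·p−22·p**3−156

Among the possible rational roots, p = −2 is a root, so (p+2) is a factor; dividing leaves 3·p**3−28·p**2−137·p−78.
Next, p = 13 is a root, giving the factor (p−13) and quotient 3·p**2+11·p+6.
The remaining quadratic factors as (3·p+2)(p+3).

(3·p+2)·(p+2)·(p+3)·(p−13)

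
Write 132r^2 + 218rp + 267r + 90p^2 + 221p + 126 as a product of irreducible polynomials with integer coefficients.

Group: 11r(12r + 10p + 9) + (9p + 14)(12r + 10p + 9); both groups contain (12r + 10p + 9).

(12r + 10p + 9)(11r + 9p + 14)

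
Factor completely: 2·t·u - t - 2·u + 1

Group as (2·t·u - t) + (-2·u + 1) = t·(2·u - 1) - (2·u - 1).
Both groups share the factor (2·u - 1).

(2·u - 1)·(t - 1)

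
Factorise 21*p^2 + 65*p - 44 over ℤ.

(3*p + 11)*(7*p - 4)

Need a pair with product 21·(-44) = -924 and sum 65: that's -12 and 77.
Split the middle term: 21*p^2 - 12*p + 77*p - 44 = 3*p*(7*p - 4) + 11*(7*p - 4).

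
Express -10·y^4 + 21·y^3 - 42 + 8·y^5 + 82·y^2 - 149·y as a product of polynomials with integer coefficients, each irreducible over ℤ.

(2·y - 3)·(4·y + 1)·(y + 2)·(y^2 - 2·y + 7)

Testing divisors of the constant over divisors of the leading coefficient, y = -2 is a root, giving the factor (y + 2) and quotient 8·y^4 - 26·y^3 + 73·y^2 - 64·y - 21.
Then y = 3/2 is a root, so (2·y - 3) divides it; the quotient is 4·y^3 - 7·y^2 + 26·y + 7.
Continuing, y = -1/4 is a root, so (4·y + 1) is a factor; dividing leaves y^2 - 2·y + 7.
The quadratic y^2 - 2·y + 7 has discriminant -24 < 0 and is irreducible over ℤ.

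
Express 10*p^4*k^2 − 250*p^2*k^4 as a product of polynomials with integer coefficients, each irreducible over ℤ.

Factor out 10*p^2*k^2, leaving p^2 − 25*k^2, which is a difference of two squares.

10*k^2*p^2*(p − 5*k)*(p + 5*k)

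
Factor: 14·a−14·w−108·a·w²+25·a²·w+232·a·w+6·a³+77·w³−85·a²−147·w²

Group: 6·a·(a²+6·a·w−14·a−7·w²+14·w) + (−11·w−1)·(a²+6·a·w−14·a−7·w²+14·w); both groups contain (a²+6·a·w−14·a−7·w²+14·w), so (6·a−11·w−1) is a factor with cofactor a²+6·a·w−14·a−7·w²+14·w.
The cofactor groups again: a²+6·a·w−14·a−7·w²+14·w = a·(a+7·w−14) − w·(a+7·w−14); both groups contain (a+7·w−14), giving (a−w)·(a+7·w−14).

(6·a−11·w−1)·(a+7·w−14)·(a−w)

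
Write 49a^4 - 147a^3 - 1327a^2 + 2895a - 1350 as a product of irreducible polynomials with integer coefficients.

By the rational root theorem, a = 5/7 is a root, so (7a - 5) divides it; the quotient is 7a^3 - 16a^2 - 201a + 270.
Then a = -5 is a root, so (a + 5) divides it; the quotient is 7a^2 - 51a + 54.
The remaining quadratic factors as (a - 6)(7a - 9).

(7a - 5)(7a - 9)(a + 5)(a - 6)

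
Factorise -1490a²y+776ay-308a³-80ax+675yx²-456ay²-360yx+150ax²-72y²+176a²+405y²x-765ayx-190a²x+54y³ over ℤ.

-(11a-y-5x)(14a+6y+15x-8)(2a+9y)

Group: 2a(-154a²-52ay-95ax+88a+6y²+45yx-8y+75x²-40x) + 9y(-154a²-52ay-95ax+88a+6y²+45yx-8y+75x²-40x); both groups contain (-154a²-52ay-95ax+88a+6y²+45yx-8y+75x²-40x), so (2a+9y) is a factor with cofactor -154a²-52ay-95ax+88a+6y²+45yx-8y+75x²-40x.
The cofactor groups again: -154a²-52ay-95ax+88a+6y²+45yx-8y+75x²-40x = -11a(14a+6y+15x-8) + (y+5x)(14a+6y+15x-8); both groups contain (14a+6y+15x-8), giving -(11a-y-5x)(14a+6y+15x-8).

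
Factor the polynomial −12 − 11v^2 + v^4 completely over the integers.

Substitute u = v^2 to get a quadratic in u, then factor.
v^2 + 1 is irreducible over ℤ (sum of squares).
v^2 − 12 is irreducible over ℤ (12 is not a perfect square).

(v^2 + 1)(v^2 − 12)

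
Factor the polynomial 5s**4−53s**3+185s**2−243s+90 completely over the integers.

By the rational root theorem, s = 5 is a root, so (s−5) is a factor; dividing leaves 5s**3−28s**2+45s−18.
Continuing, s = 2 is a root, so (s−2) divides it; the quotient is 5s**2−18s+9.
The remaining quadratic factors as (s−3)(5s−3).

(5s−3)(s−2)(s−3)(s−5)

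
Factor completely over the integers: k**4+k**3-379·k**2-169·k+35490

(k+13)·(k+15)·(k-13)·(k-14)

Testing divisors of the constant over divisors of the leading coefficient, k = 14 is a root, so (k-14) divides it; the quotient is k**3+15·k**2-169·k-2535.
Next, k = 13 is a root, so (k-13) is a factor; dividing leaves k**2+28·k+195.
The remaining quadratic factors as (k+15)(k+13).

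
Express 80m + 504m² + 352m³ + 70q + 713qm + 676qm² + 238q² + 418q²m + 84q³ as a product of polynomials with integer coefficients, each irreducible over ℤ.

(6q + 11m + 2)(2q + 4m + 5)(7q + 8m)

Group: 2q(42q² + 125qm + 14q + 88m² + 16m) + (4m + 5)(42q² + 125qm + 14q + 88m² + 16m); both groups contain (42q² + 125qm + 14q + 88m² + 16m), so (2q + 4m + 5) is a factor with cofactor 42q² + 125qm + 14q + 88m² + 16m.
The cofactor groups again: 42q² + 125qm + 14q + 88m² + 16m = 6q(7q + 8m) + (11m + 2)(7q + 8m); both groups contain (7q + 8m), giving (6q + 11m + 2)(7q + 8m).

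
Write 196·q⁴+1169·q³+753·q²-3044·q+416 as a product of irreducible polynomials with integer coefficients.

By the rational root theorem, q = 1/7 is a root, giving the factor (7·q-1) and quotient 28·q³+171·q²+132·q-416.
Continuing, q = -13/4 is a root, so (4·q+13) is a factor; dividing leaves 7·q²+20·q-32.
The remaining quadratic factors as (q+4)(7·q-8).

(4·q+13)·(7·q-1)·(7·q-8)·(q+4)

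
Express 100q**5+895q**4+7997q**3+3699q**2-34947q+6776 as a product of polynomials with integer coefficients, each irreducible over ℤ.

Trying the rational-root candidates, q = 1/5 is a root, so (5q-1) is a factor; dividing leaves 20q**4+183q**3+1636q**2+1067q-6776.
Then q = -11/4 is a root, so (4q+11) is a factor; dividing leaves 5q**3+32q**2+321q-616.
Next, q = 8/5 is a root, so (5q-8) is a factor; dividing leaves q**2+8q+77.
The quadratic q**2+8q+77 has discriminant -244 < 0 and is irreducible over ℤ.

(4q+11)(5q-1)(5q-8)(q**2+8q+77)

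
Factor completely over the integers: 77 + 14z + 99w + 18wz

Group as (18wz + 99w) + (14z + 77) = 9w(2z + 11) + 7(2z + 11).
Both groups share the factor (2z + 11).

(2z + 11)(9w + 7)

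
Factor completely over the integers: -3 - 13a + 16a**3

(4a + 1)(4a + 3)(a - 1)

Testing divisors of the constant over divisors of the leading coefficient, a = 1 is a root, giving the factor (a - 1) and quotient 16a**2 + 16a + 3.
The remaining quadratic factors as (4a + 3)(4a + 1).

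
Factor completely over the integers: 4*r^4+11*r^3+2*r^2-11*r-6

(4*r+3)*(r+1)*(r+2)*(r-1)

Trying the rational-root candidates, r = -2 is a root, giving the factor (r+2) and quotient 4*r^3+3*r^2-4*r-3.
Continuing, r = -3/4 is a root, giving the factor (4*r+3) and quotient r^2-1.
The remaining quadratic factors as (r+1)(r-1).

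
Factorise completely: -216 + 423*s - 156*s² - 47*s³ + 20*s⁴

Among the possible rational roots, s = 3/4 is a root, so (4*s - 3) is a factor; dividing leaves 5*s³ - 8*s² - 45*s + 72.
Next, s = 3 is a root, so (s - 3) is a factor; dividing leaves 5*s² + 7*s - 24.
The remaining quadratic factors as (s + 3)(5*s - 8).

(4*s - 3)*(5*s - 8)*(s + 3)*(s - 3)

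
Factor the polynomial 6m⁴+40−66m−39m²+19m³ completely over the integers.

(2m−1)(3m+5)(m+4)(m−2)

By the rational root theorem, m = 2 is a root, giving the factor (m−2) and quotient 6m³+31m²+23m−20.
Continuing, m = −4 is a root, so (m+4) is a factor; dividing leaves 6m²+7m−5.
The remaining quadratic factors as (3m+5)(2m−1).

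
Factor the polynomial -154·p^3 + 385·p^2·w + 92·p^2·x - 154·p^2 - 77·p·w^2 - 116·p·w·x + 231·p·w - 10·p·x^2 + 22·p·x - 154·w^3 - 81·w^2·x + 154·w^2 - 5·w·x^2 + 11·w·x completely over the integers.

-(11·p - 11·w - 5·x + 11)·(2·p + w)·(7·p - 14·w - x)

Group: 11·p·(-14·p^2 + 21·p·w + 2·p·x + 14·w^2 + w·x) + (-11·w - 5·x + 11)·(-14·p^2 + 21·p·w + 2·p·x + 14·w^2 + w·x); both groups contain (-14·p^2 + 21·p·w + 2·p·x + 14·w^2 + w·x), so (11·p - 11·w - 5·x + 11) is a factor with cofactor -14·p^2 + 21·p·w + 2·p·x + 14·w^2 + w·x.
The cofactor groups again: -14·p^2 + 21·p·w + 2·p·x + 14·w^2 + w·x = -2·p·(7·p - 14·w - x) - w·(7·p - 14·w - x); both groups contain (7·p - 14·w - x), giving -(2·p + w)·(7·p - 14·w - x).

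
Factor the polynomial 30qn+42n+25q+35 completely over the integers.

Group as (30qn+25q) + (42n+35) = 5q(6n+5) + 7(6n+5).
Both groups share the factor (6n+5).

(5q+7)(6n+5)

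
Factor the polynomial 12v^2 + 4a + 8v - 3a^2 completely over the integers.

Group: 2v(6v - 3a + 4) + a(6v - 3a + 4); both groups contain (6v - 3a + 4).

(6v - 3a + 4)(2v + a)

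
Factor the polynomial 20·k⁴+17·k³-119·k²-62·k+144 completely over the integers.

By the rational root theorem, k = 2 is a root, so (k-2) divides it; the quotient is 20·k³+57·k²-5·k-72.
Then k = -9/4 is a root, so (4·k+9) is a factor; dividing leaves 5·k²+3·k-8.
The remaining quadratic factors as (5·k+8)(k-1).

(4·k+9)·(5·k+8)·(k-1)·(k-2)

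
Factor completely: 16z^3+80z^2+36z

4z(2z+1)(2z+9)

Pull out the common factor 4z, then factor the remaining trinomial.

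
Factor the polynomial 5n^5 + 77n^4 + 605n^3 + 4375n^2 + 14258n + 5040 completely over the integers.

Among the possible rational roots, n = -5 is a root, giving the factor (n + 5) and quotient 5n^4 + 52n^3 + 345n^2 + 2650n + 1008.
Next, n = -9 is a root, so (n + 9) divides it; the quotient is 5n^3 + 7n^2 + 282n + 112.
Then n = -2/5 is a root, giving the factor (5n + 2) and quotient n^2 + n + 56.
The quadratic n^2 + n + 56 has discriminant -223 < 0 and is irreducible over ℤ.

(5n + 2)(n + 5)(n + 9)(n^2 + n + 56)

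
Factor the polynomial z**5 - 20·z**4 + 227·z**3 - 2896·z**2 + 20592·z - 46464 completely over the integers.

(z - 11)·(z - 4)·(z - 8)·(z**2 + 3·z + 132)

Among the possible rational roots, z = 8 is a root, so (z - 8) is a factor; dividing leaves z**4 - 12·z**3 + 131·z**2 - 1848·z + 5808.
Next, z = 11 is a root, so (z - 11) divides it; the quotient is z**3 - z**2 + 120·z - 528.
Continuing, z = 4 is a root, so (z - 4) is a factor; dividing leaves z**2 + 3·z + 132.
The quadratic z**2 + 3·z + 132 has discriminant -519 < 0 and is irreducible over ℤ.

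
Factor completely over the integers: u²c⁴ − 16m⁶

(uc² + 4m³)(uc² − 4m³)

Recognize a difference of squares with the parts uc² and 4m³.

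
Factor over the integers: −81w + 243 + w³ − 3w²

(w + 9)(w − 3)(w − 9)

By the rational root theorem, w = −9 is a root, giving the factor (w + 9) and quotient w² − 12w + 27.
The remaining quadratic factors as (w − 9)(w − 3).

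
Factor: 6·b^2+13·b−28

Need a pair with product 6·(−28) = −168 and sum 13: that's −8 and 21.
Split the middle term: 6·b^2−8·b + 21·b−28 = 2·b·(3·b−4) + 7·(3·b−4).

(2·b+7)·(3·b−4)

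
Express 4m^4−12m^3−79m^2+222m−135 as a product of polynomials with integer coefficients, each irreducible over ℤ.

(2m+9)(2m−3)(m−1)(m−5)

By the rational root theorem, m = 5 is a root, so (m−5) is a factor; dividing leaves 4m^3+8m^2−39m+27.
Next, m = 3/2 is a root, so (2m−3) is a factor; dividing leaves 2m^2+7m−9.
The remaining quadratic factors as (m−1)(2m+9).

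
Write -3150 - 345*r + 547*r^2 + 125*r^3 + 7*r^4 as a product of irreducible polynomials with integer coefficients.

(7*r - 15)*(r + 10)*(r + 3)*(r + 7)

By the rational root theorem, r = 15/7 is a root, so (7*r - 15) is a factor; dividing leaves r^3 + 20*r^2 + 121*r + 210.
Then r = -7 is a root, giving the factor (r + 7) and quotient r^2 + 13*r + 30.
The remaining quadratic factors as (r + 10)(r + 3).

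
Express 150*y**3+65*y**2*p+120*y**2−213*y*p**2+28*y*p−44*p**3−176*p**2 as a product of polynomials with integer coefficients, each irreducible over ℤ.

(10*y−11*p)*(3*y+4*p)*(5*y+p+4)

Group: 10*y*(15*y**2+23*y*p+12*y+4*p**2+16*p) − 11*p*(15*y**2+23*y*p+12*y+4*p**2+16*p); both groups contain (15*y**2+23*y*p+12*y+4*p**2+16*p), so (10*y−11*p) is a factor with cofactor 15*y**2+23*y*p+12*y+4*p**2+16*p.
The cofactor groups again: 15*y**2+23*y*p+12*y+4*p**2+16*p = 3*y*(5*y+p+4) + 4*p*(5*y+p+4); both groups contain (5*y+p+4), giving (3*y+4*p)*(5*y+p+4).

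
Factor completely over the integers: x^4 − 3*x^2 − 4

Substitute u = x^2 to get a quadratic in u, then factor.
x^2 + 1 is irreducible over ℤ (sum of squares).
x^2 − 4 is a difference of squares.

(x + 2)*(x − 2)*(x^2 + 1)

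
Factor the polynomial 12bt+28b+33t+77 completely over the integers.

(3t+7)(4b+11)

Group as (12bt+28b) + (33t+77) = 4b(3t+7) + 11(3t+7).
Both groups share the factor (3t+7).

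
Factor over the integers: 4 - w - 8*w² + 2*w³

Group as (2*w³ - w) + (-8*w² + 4) = w*(2*w² - 1) - 4*(2*w² - 1).
Both groups share the factor (2*w² - 1).

(w - 4)*(2*w² - 1)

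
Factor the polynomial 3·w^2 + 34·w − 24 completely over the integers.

Need a pair with product 3·(−24) = −72 and sum 34: that's −2 and 36.
Split the middle term: 3·w^2 − 2·w + 36·w − 24 = w·(3·w − 2) + 12·(3·w − 2).

(3·w − 2)·(w + 12)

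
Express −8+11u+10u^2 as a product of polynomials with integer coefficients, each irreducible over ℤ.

Need a pair with product 10·(−8) = −80 and sum 11: that's 16 and −5.
Split the middle term: 10u^2+16u − 5u−8 = 2u(5u+8) − (5u+8).

(2u−1)(5u+8)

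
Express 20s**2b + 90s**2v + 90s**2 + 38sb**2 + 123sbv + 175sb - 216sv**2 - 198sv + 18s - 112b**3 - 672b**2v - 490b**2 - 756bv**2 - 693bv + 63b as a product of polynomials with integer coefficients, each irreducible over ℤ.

Group: 2b(10s**2 + 19sb - 24sv + 2s - 56b**2 - 84bv + 7b) + (9v + 9)(10s**2 + 19sb - 24sv + 2s - 56b**2 - 84bv + 7b); both groups contain (10s**2 + 19sb - 24sv + 2s - 56b**2 - 84bv + 7b), so (2b + 9v + 9) is a factor with cofactor 10s**2 + 19sb - 24sv + 2s - 56b**2 - 84bv + 7b.
The cofactor groups again: 10s**2 + 19sb - 24sv + 2s - 56b**2 - 84bv + 7b = 2s(5s - 8b - 12v + 1) + 7b(5s - 8b - 12v + 1); both groups contain (5s - 8b - 12v + 1), giving (2s + 7b)(5s - 8b - 12v + 1).

(5s - 8b - 12v + 1)(2b + 9v + 9)(2s + 7b)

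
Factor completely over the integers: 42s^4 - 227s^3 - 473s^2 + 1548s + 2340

(6s + 13)(7s + 10)(s - 3)(s - 6)

Among the possible rational roots, s = -13/6 is a root, so (6s + 13) divides it; the quotient is 7s^3 - 53s^2 + 36s + 180.
Then s = -10/7 is a root, so (7s + 10) is a factor; dividing leaves s^2 - 9s + 18.
The remaining quadratic factors as (s - 6)(s - 3).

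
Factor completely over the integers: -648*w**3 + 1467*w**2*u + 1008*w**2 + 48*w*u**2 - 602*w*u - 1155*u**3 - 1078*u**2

-(8*w - 11*u)*(9*w - 15*u - 14)*(9*w + 7*u)

Group: 9*w*(-72*w**2 + 43*w*u + 77*u**2) + (-15*u - 14)*(-72*w**2 + 43*w*u + 77*u**2); both groups contain (-72*w**2 + 43*w*u + 77*u**2), so (9*w - 15*u - 14) is a factor with cofactor -72*w**2 + 43*w*u + 77*u**2.
The cofactor groups again: -72*w**2 + 43*w*u + 77*u**2 = -9*w*(8*w - 11*u) - 7*u*(8*w - 11*u); both groups contain (8*w - 11*u), giving -(9*w + 7*u)*(8*w - 11*u).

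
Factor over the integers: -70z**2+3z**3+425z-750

(3z-10)(z-15)(z-5)

Trying the rational-root candidates, z = 15 is a root, so (z-15) is a factor; dividing leaves 3z**2-25z+50.
The remaining quadratic factors as (3z-10)(z-5).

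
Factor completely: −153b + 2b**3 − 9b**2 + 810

By the rational root theorem, b = −9 is a root, so (b + 9) divides it; the quotient is 2b**2 − 27b + 90.
The remaining quadratic factors as (2b − 15)(b − 6).

(2b − 15)(b + 9)(b − 6)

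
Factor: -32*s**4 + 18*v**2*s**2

2*s**2*(3*v - 4*s)*(3*v + 4*s)

Factor out 2*s**2, leaving 9*v**2 - 16*s**2, which is a difference of two squares.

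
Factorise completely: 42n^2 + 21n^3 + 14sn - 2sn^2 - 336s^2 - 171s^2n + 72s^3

(8s - 3n)(3s - 7n - 14)(3s + n)

Group: 3s(24s^2 - sn - 3n^2) + (-7n - 14)(24s^2 - sn - 3n^2); both groups contain (24s^2 - sn - 3n^2), so (3s - 7n - 14) is a factor with cofactor 24s^2 - sn - 3n^2.
The cofactor groups again: 24s^2 - sn - 3n^2 = 8s(3s + n) - 3n(3s + n); both groups contain (3s + n), giving (8s - 3n)(3s + n).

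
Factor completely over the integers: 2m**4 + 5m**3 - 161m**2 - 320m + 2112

(2m + 11)(m + 8)(m - 3)(m - 8)

Testing divisors of the constant over divisors of the leading coefficient, m = -11/2 is a root, so (2m + 11) divides it; the quotient is m**3 - 3m**2 - 64m + 192.
Continuing, m = 8 is a root, so (m - 8) is a factor; dividing leaves m**2 + 5m - 24.
The remaining quadratic factors as (m + 8)(m - 3).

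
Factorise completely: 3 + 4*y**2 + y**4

(y**2 + 1)*(y**2 + 3)

Substitute u = y**2 to get a quadratic in u, then factor.
y**2 + 1 is irreducible over ℤ (sum of squares).
y**2 + 3 is irreducible over ℤ (always positive, so no real roots).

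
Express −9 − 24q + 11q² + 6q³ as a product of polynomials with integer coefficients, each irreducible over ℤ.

Testing divisors of the constant over divisors of the leading coefficient, q = −3 is a root, so (q + 3) is a factor; dividing leaves 6q² − 7q − 3.
The remaining quadratic factors as (3q + 1)(2q − 3).

(2q − 3)(3q + 1)(q + 3)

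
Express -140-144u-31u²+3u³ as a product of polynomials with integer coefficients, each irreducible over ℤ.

(3u+5)(u+2)(u-14)

Testing divisors of the constant over divisors of the leading coefficient, u = -5/3 is a root, giving the factor (3u+5) and quotient u²-12u-28.
The remaining quadratic factors as (u-14)(u+2).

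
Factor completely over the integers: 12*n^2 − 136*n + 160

4*(3*n − 4)*(n − 10)

Pull out the common factor 4, then factor the remaining trinomial.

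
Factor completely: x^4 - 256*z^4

Write as (x^2)² − (16*z^2)², then factor x^2 - 16*z^2 once more.

(x + 4*z)*(x - 4*z)*(x^2 + 16*z^2)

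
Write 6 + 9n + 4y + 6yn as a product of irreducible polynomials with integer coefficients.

Group as (6yn + 4y) + (9n + 6) = 2y(3n + 2) + 3(3n + 2).
Both groups share the factor (3n + 2).

(2y + 3)(3n + 2)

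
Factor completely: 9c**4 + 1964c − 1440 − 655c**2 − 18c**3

(3c − 4)(3c − 5)(c + 9)(c − 8)

Trying the rational-root candidates, c = −9 is a root, giving the factor (c + 9) and quotient 9c**3 − 99c**2 + 236c − 160.
Next, c = 4/3 is a root, giving the factor (3c − 4) and quotient 3c**2 − 29c + 40.
The remaining quadratic factors as (c − 8)(3c − 5).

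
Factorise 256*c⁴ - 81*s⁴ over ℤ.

(4*c + 3*s)*(4*c - 3*s)*(16*c² + 9*s²)

Difference of squares twice: with A = 4*c and B = 3*s, A⁴ − B⁴ = (A² − B²)(A² + B²), and A² − B² factors again.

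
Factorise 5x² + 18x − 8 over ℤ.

Need a pair with product 5·(−8) = −40 and sum 18: that's −2 and 20.
Split the middle term: 5x² − 2x + 20x − 8 = x(5x − 2) + 4(5x − 2).

(5x − 2)(x + 4)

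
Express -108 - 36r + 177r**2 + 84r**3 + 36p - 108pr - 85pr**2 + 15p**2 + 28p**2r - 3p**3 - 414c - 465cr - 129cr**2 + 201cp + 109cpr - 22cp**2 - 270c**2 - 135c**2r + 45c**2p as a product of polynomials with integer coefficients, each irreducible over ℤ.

(5c - 3p + 7r + 6)(9c + p - 4r + 3)(p - 3r - 6)

Group: p(45c**2 - 22cp + 43cr + 69c - 3p**2 + 19pr - 3p - 28r**2 - 3r + 18) + (-3r - 6)(45c**2 - 22cp + 43cr + 69c - 3p**2 + 19pr - 3p - 28r**2 - 3r + 18); both groups contain (45c**2 - 22cp + 43cr + 69c - 3p**2 + 19pr - 3p - 28r**2 - 3r + 18), so (p - 3r - 6) is a factor with cofactor 45c**2 - 22cp + 43cr + 69c - 3p**2 + 19pr - 3p - 28r**2 - 3r + 18.
The cofactor groups again: 45c**2 - 22cp + 43cr + 69c - 3p**2 + 19pr - 3p - 28r**2 - 3r + 18 = 9c(5c - 3p + 7r + 6) + (p - 4r + 3)(5c - 3p + 7r + 6); both groups contain (5c - 3p + 7r + 6), giving (9c + p - 4r + 3)(5c - 3p + 7r + 6).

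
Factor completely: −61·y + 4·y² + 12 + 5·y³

Trying the rational-root candidates, y = −4 is a root, giving the factor (y + 4) and quotient 5·y² − 16·y + 3.
The remaining quadratic factors as (y − 3)(5·y − 1).

(5·y − 1)·(y + 4)·(y − 3)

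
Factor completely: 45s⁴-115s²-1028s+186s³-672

Trying the rational-root candidates, s = -4/5 is a root, so (5s+4) is a factor; dividing leaves 9s³+30s²-47s-168.
Next, s = -3 is a root, giving the factor (s+3) and quotient 9s²+3s-56.
The remaining quadratic factors as (3s-7)(3s+8).

(3s+8)(3s-7)(5s+4)(s+3)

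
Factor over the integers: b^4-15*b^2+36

(b^2-12)*(b^2-3)

Substitute u = b^2 to get a quadratic in u, then factor.
b^2-3 is irreducible over ℤ (3 is not a perfect square).
b^2-12 is irreducible over ℤ (12 is not a perfect square).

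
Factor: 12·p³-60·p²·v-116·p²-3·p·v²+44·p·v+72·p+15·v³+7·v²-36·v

(2·p-v)·(6·p+3·v-4)·(p-5·v-9)

Group: p·(12·p²-8·p-3·v²+4·v) + (-5·v-9)·(12·p²-8·p-3·v²+4·v); both groups contain (12·p²-8·p-3·v²+4·v), so (p-5·v-9) is a factor with cofactor 12·p²-8·p-3·v²+4·v.
The cofactor groups again: 12·p²-8·p-3·v²+4·v = 2·p·(6·p+3·v-4) - v·(6·p+3·v-4); both groups contain (6·p+3·v-4), giving (2·p-v)·(6·p+3·v-4).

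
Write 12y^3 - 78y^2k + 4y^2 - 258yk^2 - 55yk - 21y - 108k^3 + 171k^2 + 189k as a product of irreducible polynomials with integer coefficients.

(y - 9k)(6y + 3k - 7)(2y + 4k + 3)

Group: y(12y^2 + 30yk + 4y + 12k^2 - 19k - 21) - 9k(12y^2 + 30yk + 4y + 12k^2 - 19k - 21); both groups contain (12y^2 + 30yk + 4y + 12k^2 - 19k - 21), so (y - 9k) is a factor with cofactor 12y^2 + 30yk + 4y + 12k^2 - 19k - 21.
The cofactor groups again: 12y^2 + 30yk + 4y + 12k^2 - 19k - 21 = 6y(2y + 4k + 3) + (3k - 7)(2y + 4k + 3); both groups contain (2y + 4k + 3), giving (6y + 3k - 7)(2y + 4k + 3).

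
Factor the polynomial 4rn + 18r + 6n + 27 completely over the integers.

(2n + 9)(2r + 3)

Group as (4rn + 18r) + (6n + 27) = 2r(2n + 9) + 3(2n + 9).
Both groups share the factor (2n + 9).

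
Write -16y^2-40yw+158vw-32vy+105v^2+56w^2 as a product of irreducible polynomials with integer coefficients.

Group: 7v(15v+4y+14w) + (-4y+4w)(15v+4y+14w); both groups contain (15v+4y+14w).

(15v+4y+14w)(7v-4y+4w)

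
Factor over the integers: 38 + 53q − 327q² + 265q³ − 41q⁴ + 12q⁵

Testing divisors of the constant over divisors of the leading coefficient, q = 2/3 is a root, giving the factor (3q − 2) and quotient 4q⁴ − 11q³ + 81q² − 55q − 19.
Then q = −1/4 is a root, giving the factor (4q + 1) and quotient q³ − 3q² + 21q − 19.
Next, q = 1 is a root, so (q − 1) divides it; the quotient is q² − 2q + 19.
The quadratic q² − 2q + 19 has discriminant −72 < 0 and is irreducible over ℤ.

(3q − 2)(4q + 1)(q − 1)(q² − 2q + 19)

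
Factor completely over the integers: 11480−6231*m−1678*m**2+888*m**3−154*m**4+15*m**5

(3*m+7)*(5*m−8)*(m−5)*(m**2−6*m+41)

Testing divisors of the constant over divisors of the leading coefficient, m = 8/5 is a root, so (5*m−8) divides it; the quotient is 3*m**4−26*m**3+136*m**2−118*m−1435.
Next, m = −7/3 is a root, so (3*m+7) is a factor; dividing leaves m**3−11*m**2+71*m−205.
Then m = 5 is a root, so (m−5) divides it; the quotient is m**2−6*m+41.
The quadratic m**2−6*m+41 has discriminant −128 < 0 and is irreducible over ℤ.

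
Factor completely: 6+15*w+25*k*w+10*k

Group as (25*k*w+10*k) + (15*w+6) = 5*k*(5*w+2) + 3*(5*w+2).
Both groups share the factor (5*w+2).

(5*k+3)*(5*w+2)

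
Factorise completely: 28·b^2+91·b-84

7·(4·b-3)·(b+4)

Pull out the common factor 7, then factor the remaining trinomial.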